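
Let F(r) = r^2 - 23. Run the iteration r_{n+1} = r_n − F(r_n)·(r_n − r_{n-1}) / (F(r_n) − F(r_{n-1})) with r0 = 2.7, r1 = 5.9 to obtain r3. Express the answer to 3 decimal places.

4.767

F(2.7) = -15.71000, F(5.9) = 11.81000
r2 = 5.90000 − 11.81000·(5.90000 − 2.70000) / (11.81000 − (-15.71000)) = 5.90000 − (37.79200)/(27.52000) = 4.52674
F(4.52674) = -2.50859
r3 = 4.52674 − (-2.50859)·(4.52674 − 5.90000) / (-2.50859 − 11.81000) = 4.52674 − (3.44493)/(-14.31859) = 4.76734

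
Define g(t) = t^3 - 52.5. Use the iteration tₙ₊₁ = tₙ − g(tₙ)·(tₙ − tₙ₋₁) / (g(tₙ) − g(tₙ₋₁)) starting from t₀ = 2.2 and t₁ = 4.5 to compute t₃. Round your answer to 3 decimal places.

3.679

g(2.2) = -41.85200, g(4.5) = 38.62500
t₂ = 4.50000 − 38.62500·(4.50000 − 2.20000) / (38.62500 − (-41.85200)) = 4.50000 − (88.83750)/(80.47700) = 3.39611
g(3.39611) = -13.33064
t₃ = 3.39611 − (-13.33064)·(3.39611 − 4.50000) / (-13.33064 − 38.62500) = 3.39611 − (14.71552)/(-51.95564) = 3.67935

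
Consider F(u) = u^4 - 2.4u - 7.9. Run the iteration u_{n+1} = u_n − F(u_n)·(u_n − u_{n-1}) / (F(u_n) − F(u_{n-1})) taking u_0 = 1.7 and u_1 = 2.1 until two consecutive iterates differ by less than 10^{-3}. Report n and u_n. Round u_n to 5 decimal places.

n = 5, u_n = 1.87668

F(1.7) = -3.6279000, F(2.1) = 6.5081000
u_2 = 2.1000000 − 6.5081000·(0.4000000)/(10.1360000) = 1.8431689;  |Δ| = 0.2568311
F(1.8431689) = -0.7821510
u_3 = 1.8431689 − (-0.7821510)·(-0.2568311)/(-7.2902510) = 1.8707236;  |Δ| = 0.0275547
F(1.8707236) = -0.1424888
u_4 = 1.8707236 − (-0.1424888)·(0.0275547)/(0.6396622) = 1.8768616;  |Δ| = 0.0061380
F(1.8768616) = 0.0043094
u_5 = 1.8768616 − 0.0043094·(0.0061380)/(0.1467982) = 1.8766814;  |Δ| = 0.0001802
|u_5 − u_4| = 0.0001802 < 10^{-3}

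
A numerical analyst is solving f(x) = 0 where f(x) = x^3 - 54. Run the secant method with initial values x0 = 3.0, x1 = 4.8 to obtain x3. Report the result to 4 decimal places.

3.7334

f(3.0) = -27.000000, f(4.8) = 56.592000
x2 = 4.800000 − 56.592000·(4.800000 − 3.000000) / (56.592000 − (-27.000000)) = 4.800000 − (101.865600)/(83.592000) = 3.581395
f(3.581395) = -8.063617
x3 = 3.581395 − (-8.063617)·(3.581395 − 4.800000) / (-8.063617 − 56.592000) = 3.581395 − (9.826361)/(-64.655617) = 3.733375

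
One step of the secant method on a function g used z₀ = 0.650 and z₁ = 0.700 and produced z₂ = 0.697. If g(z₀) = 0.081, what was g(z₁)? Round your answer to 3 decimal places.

The secant line through (0.650, 0.081) and (0.700, g(z₁)) crosses zero at z₂ = 0.697.
So (0.650, 0.081), (0.700, g(z₁)), (0.697, 0) are collinear:
g(z₁) = 0.081 · (0.700 − 0.697) / (0.650 − 0.697) = 0.081 · (0.00300)/(-0.04700) = -0.00517

-0.005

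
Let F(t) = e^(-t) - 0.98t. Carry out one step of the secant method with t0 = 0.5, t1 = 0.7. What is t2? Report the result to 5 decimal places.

F(0.5) = 0.1165307, F(0.7) = -0.1894147
t2 = 0.7000000 − (-0.1894147)·(0.7000000 − 0.5000000) / (-0.1894147 − 0.1165307) = 0.7000000 − (-0.0378829)/(-0.3059454) = 0.5761774

0.57618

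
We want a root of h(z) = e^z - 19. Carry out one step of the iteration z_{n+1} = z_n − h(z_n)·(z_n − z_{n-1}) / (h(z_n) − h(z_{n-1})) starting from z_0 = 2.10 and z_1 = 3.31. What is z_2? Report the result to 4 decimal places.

2.7821

h(2.10) = -10.833830, h(3.31) = 8.385125
z_2 = 3.310000 − 8.385125·(3.310000 − 2.100000) / (8.385125 − (-10.833830)) = 3.310000 − (10.146002)/(19.218956) = 2.782084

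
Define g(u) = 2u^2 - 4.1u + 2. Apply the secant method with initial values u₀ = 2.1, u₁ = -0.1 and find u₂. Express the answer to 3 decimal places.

g(2.1) = 2.21000, g(-0.1) = 2.43000
u₂ = -0.10000 − 2.43000·(-0.10000 − 2.10000) / (2.43000 − 2.21000) = -0.10000 − (-5.34600)/(0.22000) = 24.20000

24.200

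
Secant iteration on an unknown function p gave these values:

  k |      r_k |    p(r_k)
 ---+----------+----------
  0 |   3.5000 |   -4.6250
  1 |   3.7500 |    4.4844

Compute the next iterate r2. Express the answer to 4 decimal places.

r2 = 3.7500 − 4.4844·(3.7500 − 3.5000) / (4.4844 − (-4.6250))
   = 3.7500 − (1.121100)/(9.109400) = 3.626929

3.6269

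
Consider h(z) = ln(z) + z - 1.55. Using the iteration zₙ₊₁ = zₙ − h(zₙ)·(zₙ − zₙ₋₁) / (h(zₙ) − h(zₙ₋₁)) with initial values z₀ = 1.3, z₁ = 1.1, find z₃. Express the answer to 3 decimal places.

1.293

h(1.3) = 0.01236, h(1.1) = -0.35469
z₂ = 1.10000 − (-0.35469)·(1.10000 − 1.30000) / (-0.35469 − 0.01236) = 1.10000 − (0.07094)/(-0.36705) = 1.29326
h(1.29326) = 0.00043
z₃ = 1.29326 − 0.00043·(1.29326 − 1.10000) / (0.00043 − (-0.35469)) = 1.29326 − (0.00008)/(0.35512) = 1.29303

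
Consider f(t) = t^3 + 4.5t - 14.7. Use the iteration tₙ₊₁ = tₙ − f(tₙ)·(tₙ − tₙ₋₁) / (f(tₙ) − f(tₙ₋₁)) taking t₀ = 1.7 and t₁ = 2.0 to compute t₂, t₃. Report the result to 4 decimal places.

f(1.7) = -2.137000, f(2.0) = 2.300000
t₂ = 2.000000 − 2.300000·(2.000000 − 1.700000) / (2.300000 − (-2.137000)) = 2.000000 − (0.690000)/(4.437000) = 1.844490
f(1.844490) = -0.124583
t₃ = 1.844490 − (-0.124583)·(1.844490 − 2.000000) / (-0.124583 − 2.300000) = 1.844490 − (0.019374)/(-2.424583) = 1.852480

1.8445, 1.8525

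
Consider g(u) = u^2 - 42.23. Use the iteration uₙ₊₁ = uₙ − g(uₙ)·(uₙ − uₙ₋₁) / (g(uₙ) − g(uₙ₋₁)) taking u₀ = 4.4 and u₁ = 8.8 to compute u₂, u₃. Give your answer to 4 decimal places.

6.1326, 6.4421

g(4.4) = -22.870000, g(8.8) = 35.210000
u₂ = 8.800000 − 35.210000·(8.800000 − 4.400000) / (35.210000 − (-22.870000)) = 8.800000 − (154.924000)/(58.080000) = 6.132576
g(6.132576) = -4.621515
u₃ = 6.132576 − (-4.621515)·(6.132576 − 8.800000) / (-4.621515 − 35.210000) = 6.132576 − (12.327540)/(-39.831515) = 6.442068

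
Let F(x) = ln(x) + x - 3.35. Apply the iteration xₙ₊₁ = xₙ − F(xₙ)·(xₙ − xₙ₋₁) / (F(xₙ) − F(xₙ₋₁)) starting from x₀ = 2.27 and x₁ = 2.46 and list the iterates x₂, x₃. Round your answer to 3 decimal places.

F(2.27) = -0.26022, F(2.46) = 0.01016
x₂ = 2.46000 − 0.01016·(2.46000 − 2.27000) / (0.01016 − (-0.26022)) = 2.46000 − (0.00193)/(0.27038) = 2.45286
F(2.45286) = 0.00011
x₃ = 2.45286 − 0.00011·(2.45286 − 2.46000) / (0.00011 − 0.01016) = 2.45286 − (0.00000)/(-0.01005) = 2.45278

2.453, 2.453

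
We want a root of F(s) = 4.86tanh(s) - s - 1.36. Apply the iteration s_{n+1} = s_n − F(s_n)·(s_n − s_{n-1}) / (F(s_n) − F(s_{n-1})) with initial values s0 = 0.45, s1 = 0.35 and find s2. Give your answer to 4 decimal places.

F(0.45) = 0.240429, F(0.35) = -0.075215
s2 = 0.350000 − (-0.075215)·(0.350000 − 0.450000) / (-0.075215 − 0.240429) = 0.350000 − (0.007521)/(-0.315644) = 0.373829

0.3738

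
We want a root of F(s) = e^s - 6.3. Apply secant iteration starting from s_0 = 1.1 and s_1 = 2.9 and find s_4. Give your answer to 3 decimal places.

F(1.1) = -3.29583, F(2.9) = 11.87415
s_2 = 2.90000 − 11.87415·(2.90000 − 1.10000) / (11.87415 − (-3.29583)) = 2.90000 − (21.37346)/(15.16998) = 1.49107
F(1.49107) = -1.85816
s_3 = 1.49107 − (-1.85816)·(1.49107 − 2.90000) / (-1.85816 − 11.87415) = 1.49107 − (2.61802)/(-13.73231) = 1.68172
F(1.68172) = -0.92523
s_4 = 1.68172 − (-0.92523)·(1.68172 − 1.49107) / (-0.92523 − (-1.85816)) = 1.68172 − (-0.17639)/(0.93293) = 1.87079

1.871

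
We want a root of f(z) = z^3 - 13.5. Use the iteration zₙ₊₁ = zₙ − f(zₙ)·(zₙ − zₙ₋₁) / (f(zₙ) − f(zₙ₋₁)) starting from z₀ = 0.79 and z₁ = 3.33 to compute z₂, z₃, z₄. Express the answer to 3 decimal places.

1.697, 2.136, 2.475

f(0.79) = -13.00696, f(3.33) = 23.42604
z₂ = 3.33000 − 23.42604·(3.33000 − 0.79000) / (23.42604 − (-13.00696)) = 3.33000 − (59.50213)/(36.43300) = 1.69681
f(1.69681) = -8.61464
z₃ = 1.69681 − (-8.61464)·(1.69681 − 3.33000) / (-8.61464 − 23.42604) = 1.69681 − (14.06937)/(-32.04067) = 2.13592
f(2.13592) = -3.75566
z₄ = 2.13592 − (-3.75566)·(2.13592 − 1.69681) / (-3.75566 − (-8.61464)) = 2.13592 − (-1.64914)/(4.85898) = 2.47532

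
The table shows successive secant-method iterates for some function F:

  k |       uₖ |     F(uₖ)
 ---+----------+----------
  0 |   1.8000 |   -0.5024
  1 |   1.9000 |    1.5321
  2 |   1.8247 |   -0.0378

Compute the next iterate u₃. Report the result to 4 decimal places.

u₃ = 1.8247 − (-0.0378)·(1.8247 − 1.9000) / (-0.0378 − 1.5321)
   = 1.8247 − (0.002846)/(-1.569900) = 1.826513

1.8265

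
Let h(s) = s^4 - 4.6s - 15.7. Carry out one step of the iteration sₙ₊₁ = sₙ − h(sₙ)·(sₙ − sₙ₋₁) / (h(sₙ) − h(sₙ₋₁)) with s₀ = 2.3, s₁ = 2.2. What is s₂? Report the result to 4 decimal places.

2.2584

h(2.3) = 1.704100, h(2.2) = -2.394400
s₂ = 2.200000 − (-2.394400)·(2.200000 − 2.300000) / (-2.394400 − 1.704100) = 2.200000 − (0.239440)/(-4.098500) = 2.258421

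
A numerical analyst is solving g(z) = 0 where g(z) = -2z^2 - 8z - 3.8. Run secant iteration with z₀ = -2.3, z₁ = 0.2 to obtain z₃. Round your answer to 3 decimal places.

g(-2.3) = 4.02000, g(0.2) = -5.48000
z₂ = 0.20000 − (-5.48000)·(0.20000 − (-2.30000)) / (-5.48000 − 4.02000) = 0.20000 − (-13.70000)/(-9.50000) = -1.24211
g(-1.24211) = 3.05119
z₃ = -1.24211 − 3.05119·(-1.24211 − 0.20000) / (3.05119 − (-5.48000)) = -1.24211 − (-4.40014)/(8.53119) = -0.72633

-0.726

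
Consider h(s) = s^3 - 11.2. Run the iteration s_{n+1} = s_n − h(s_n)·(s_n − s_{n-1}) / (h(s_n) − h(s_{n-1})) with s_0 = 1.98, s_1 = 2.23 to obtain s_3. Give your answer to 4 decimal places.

h(1.98) = -3.437608, h(2.23) = -0.110433
s_2 = 2.230000 − (-0.110433)·(2.230000 − 1.980000) / (-0.110433 − (-3.437608)) = 2.230000 − (-0.027608)/(3.327175) = 2.238298
h(2.238298) = 0.013821
s_3 = 2.238298 − 0.013821·(2.238298 − 2.230000) / (0.013821 − (-0.110433)) = 2.238298 − (0.000115)/(0.124254) = 2.237375

2.2374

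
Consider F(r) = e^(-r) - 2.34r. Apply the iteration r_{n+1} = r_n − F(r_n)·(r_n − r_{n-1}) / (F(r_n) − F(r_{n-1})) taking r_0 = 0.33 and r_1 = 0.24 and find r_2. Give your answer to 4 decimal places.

0.3128

F(0.33) = -0.053276, F(0.24) = 0.225028
r_2 = 0.240000 − 0.225028·(0.240000 − 0.330000) / (0.225028 − (-0.053276)) = 0.240000 − (-0.020253)/(0.278304) = 0.312771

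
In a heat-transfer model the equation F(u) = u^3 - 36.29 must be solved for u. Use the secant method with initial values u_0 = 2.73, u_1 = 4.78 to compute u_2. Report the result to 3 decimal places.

F(2.73) = -15.94358, F(4.78) = 72.92535
u_2 = 4.78000 − 72.92535·(4.78000 − 2.73000) / (72.92535 − (-15.94358)) = 4.78000 − (149.49697)/(88.86894) = 3.09778

3.098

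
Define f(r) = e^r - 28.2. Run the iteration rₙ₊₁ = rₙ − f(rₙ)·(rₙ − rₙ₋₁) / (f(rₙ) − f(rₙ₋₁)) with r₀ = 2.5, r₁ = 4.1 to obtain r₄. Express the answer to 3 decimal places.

3.357

f(2.5) = -16.01751, f(4.1) = 32.14029
r₂ = 4.10000 − 32.14029·(4.10000 − 2.50000) / (32.14029 − (-16.01751)) = 4.10000 − (51.42446)/(48.15779) = 3.03217
f(3.03217) = -7.45786
r₃ = 3.03217 − (-7.45786)·(3.03217 − 4.10000) / (-7.45786 − 32.14029) = 3.03217 − (7.96374)/(-39.59815) = 3.23328
f(3.23328) = -2.83725
r₄ = 3.23328 − (-2.83725)·(3.23328 − 3.03217) / (-2.83725 − (-7.45786)) = 3.23328 − (-0.57061)/(4.62061) = 3.35677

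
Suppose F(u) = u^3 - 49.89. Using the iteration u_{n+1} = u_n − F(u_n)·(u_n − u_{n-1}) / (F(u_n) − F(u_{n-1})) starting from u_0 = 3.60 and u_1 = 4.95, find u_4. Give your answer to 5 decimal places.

F(3.60) = -3.2340000, F(4.95) = 71.3973750
u_2 = 4.9500000 − 71.3973750·(4.9500000 − 3.6000000) / (71.3973750 − (-3.2340000)) = 4.9500000 − (96.3864563)/(74.6313750) = 3.6584995
F(3.6584995) = -0.9223786
u_3 = 3.6584995 − (-0.9223786)·(3.6584995 − 4.9500000) / (-0.9223786 − 71.3973750) = 3.6584995 − (1.1912524)/(-72.3197536) = 3.6749715
F(3.6749715) = -0.2579811
u_4 = 3.6749715 − (-0.2579811)·(3.6749715 − 3.6584995) / (-0.2579811 − (-0.9223786)) = 3.6749715 − (-0.0042495)/(0.6643975) = 3.6813675

3.68137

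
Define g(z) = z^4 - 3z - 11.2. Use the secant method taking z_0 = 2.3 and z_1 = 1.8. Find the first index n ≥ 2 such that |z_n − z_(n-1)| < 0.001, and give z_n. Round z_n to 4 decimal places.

n = 5, z_n = 2.0400

g(2.3) = 9.884100, g(1.8) = -6.102400
z_2 = 1.800000 − (-6.102400)·(-0.500000)/(-15.986500) = 1.990861;  |Δ| = 0.190861
g(1.990861) = -1.463031
z_3 = 1.990861 − (-1.463031)·(0.190861)/(4.639369) = 2.051049;  |Δ| = 0.060188
g(2.051049) = 0.344047
z_4 = 2.051049 − 0.344047·(0.060188)/(1.807078) = 2.039590;  |Δ| = 0.011459
g(2.039590) = -0.013769
z_5 = 2.039590 − (-0.013769)·(-0.011459)/(-0.357815) = 2.040031;  |Δ| = 0.000441
|z_5 − z_4| = 0.000441 < 0.001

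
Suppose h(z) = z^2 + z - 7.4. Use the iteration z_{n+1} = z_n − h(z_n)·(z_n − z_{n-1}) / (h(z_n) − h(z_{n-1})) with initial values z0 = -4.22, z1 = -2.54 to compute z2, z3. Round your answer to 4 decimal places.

-3.1456, -3.2845

h(-4.22) = 6.188400, h(-2.54) = -3.488400
z2 = -2.540000 − (-3.488400)·(-2.540000 − (-4.220000)) / (-3.488400 − 6.188400) = -2.540000 − (-5.860512)/(-9.676800) = -3.145625
h(-3.145625) = -0.650668
z3 = -3.145625 − (-0.650668)·(-3.145625 − (-2.540000)) / (-0.650668 − (-3.488400)) = -3.145625 − (0.394061)/(2.837732) = -3.284490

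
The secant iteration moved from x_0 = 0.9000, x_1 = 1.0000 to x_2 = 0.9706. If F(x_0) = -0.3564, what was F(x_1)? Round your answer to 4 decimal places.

0.1484

The secant line through (0.9000, -0.3564) and (1.0000, F(x_1)) crosses zero at x_2 = 0.9706.
So (0.9000, -0.3564), (1.0000, F(x_1)), (0.9706, 0) are collinear:
F(x_1) = -0.3564 · (1.0000 − 0.9706) / (0.9000 − 0.9706) = -0.3564 · (0.029400)/(-0.070600) = 0.148416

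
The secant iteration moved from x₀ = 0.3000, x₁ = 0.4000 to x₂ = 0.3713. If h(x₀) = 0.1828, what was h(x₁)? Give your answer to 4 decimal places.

The secant line through (0.3000, 0.1828) and (0.4000, h(x₁)) crosses zero at x₂ = 0.3713.
So (0.3000, 0.1828), (0.4000, h(x₁)), (0.3713, 0) are collinear:
h(x₁) = 0.1828 · (0.4000 − 0.3713) / (0.3000 − 0.3713) = 0.1828 · (0.028700)/(-0.071300) = -0.073581

-0.0736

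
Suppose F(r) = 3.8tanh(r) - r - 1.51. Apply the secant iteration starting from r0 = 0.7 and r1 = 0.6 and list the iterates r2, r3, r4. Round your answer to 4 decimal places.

F(0.7) = 0.086598, F(0.6) = -0.069212
r2 = 0.600000 − (-0.069212)·(0.600000 − 0.700000) / (-0.069212 − 0.086598) = 0.600000 − (0.006921)/(-0.155809) = 0.644421
F(0.644421) = 0.003607
r3 = 0.644421 − 0.003607·(0.644421 − 0.600000) / (0.003607 − (-0.069212)) = 0.644421 − (0.000160)/(0.072819) = 0.642220
F(0.642220) = 0.000136
r4 = 0.642220 − 0.000136·(0.642220 − 0.644421) / (0.000136 − 0.003607) = 0.642220 − (0.000000)/(-0.003472) = 0.642134

0.6444, 0.6422, 0.6421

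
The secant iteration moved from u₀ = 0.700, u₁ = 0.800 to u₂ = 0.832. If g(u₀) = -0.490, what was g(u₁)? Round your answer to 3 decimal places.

-0.119

The secant line through (0.700, -0.490) and (0.800, g(u₁)) crosses zero at u₂ = 0.832.
So (0.700, -0.490), (0.800, g(u₁)), (0.832, 0) are collinear:
g(u₁) = -0.490 · (0.800 − 0.832) / (0.700 − 0.832) = -0.490 · (-0.03200)/(-0.13200) = -0.11879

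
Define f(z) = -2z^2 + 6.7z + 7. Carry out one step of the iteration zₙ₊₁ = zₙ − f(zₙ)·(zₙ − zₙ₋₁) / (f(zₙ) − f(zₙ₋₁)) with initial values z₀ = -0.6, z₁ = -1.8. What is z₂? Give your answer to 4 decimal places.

f(-0.6) = 2.260000, f(-1.8) = -11.540000
z₂ = -1.800000 − (-11.540000)·(-1.800000 − (-0.600000)) / (-11.540000 − 2.260000) = -1.800000 − (13.848000)/(-13.800000) = -0.796522

-0.7965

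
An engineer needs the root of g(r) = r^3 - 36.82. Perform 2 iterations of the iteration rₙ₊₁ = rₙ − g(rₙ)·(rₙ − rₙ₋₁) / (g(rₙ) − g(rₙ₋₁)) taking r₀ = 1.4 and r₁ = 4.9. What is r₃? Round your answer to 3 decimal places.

2.971

g(1.4) = -34.07600, g(4.9) = 80.82900
r₂ = 4.90000 − 80.82900·(4.90000 − 1.40000) / (80.82900 − (-34.07600)) = 4.90000 − (282.90150)/(114.90500) = 2.43795
g(2.43795) = -22.32974
r₃ = 2.43795 − (-22.32974)·(2.43795 − 4.90000) / (-22.32974 − 80.82900) = 2.43795 − (54.97688)/(-103.15874) = 2.97089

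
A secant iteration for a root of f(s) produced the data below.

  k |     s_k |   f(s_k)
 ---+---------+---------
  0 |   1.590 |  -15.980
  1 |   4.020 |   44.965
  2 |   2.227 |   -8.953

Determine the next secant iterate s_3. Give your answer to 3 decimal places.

s_3 = 2.227 − (-8.953)·(2.227 − 4.020) / (-8.953 − 44.965)
   = 2.227 − (16.05273)/(-53.91800) = 2.52472

2.525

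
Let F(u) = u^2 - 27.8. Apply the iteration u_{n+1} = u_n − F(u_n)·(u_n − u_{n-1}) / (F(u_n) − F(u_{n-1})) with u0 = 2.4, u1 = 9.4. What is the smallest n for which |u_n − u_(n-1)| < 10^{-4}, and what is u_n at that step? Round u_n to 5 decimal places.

n = 7, u_n = 5.27257

F(2.4) = -22.0400000, F(9.4) = 60.5600000
u2 = 9.4000000 − 60.5600000·(7.0000000)/(82.6000000) = 4.2677966;  |Δ| = 5.1322034
F(4.2677966) = -9.5859121
u3 = 4.2677966 − (-9.5859121)·(-5.1322034)/(-70.1459121) = 4.9691468;  |Δ| = 0.7013502
F(4.9691468) = -3.1075798
u4 = 4.9691468 − (-3.1075798)·(0.7013502)/(6.4783323) = 5.3055763;  |Δ| = 0.3364295
F(5.3055763) = 0.3491396
u5 = 5.3055763 − 0.3491396·(0.3364295)/(3.4567195) = 5.2715958;  |Δ| = 0.0339804
F(5.2715958) = -0.0102774
u6 = 5.2715958 − (-0.0102774)·(-0.0339804)/(-0.3594170) = 5.2725675;  |Δ| = 0.0009717
F(5.2725675) = -0.0000321
u7 = 5.2725675 − (-0.0000321)·(0.0009717)/(0.0102453) = 5.2725705;  |Δ| = 0.0000030
|u7 − u6| = 0.0000030 < 10^{-4}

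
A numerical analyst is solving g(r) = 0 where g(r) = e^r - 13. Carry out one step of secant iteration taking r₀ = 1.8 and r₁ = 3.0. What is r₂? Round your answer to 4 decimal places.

g(1.8) = -6.950353, g(3.0) = 7.085537
r₂ = 3.000000 − 7.085537·(3.000000 − 1.800000) / (7.085537 − (-6.950353)) = 3.000000 − (8.502644)/(14.035889) = 2.394221

2.3942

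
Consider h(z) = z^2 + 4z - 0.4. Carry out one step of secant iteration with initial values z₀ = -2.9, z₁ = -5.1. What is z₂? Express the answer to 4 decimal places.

h(-2.9) = -3.590000, h(-5.1) = 5.210000
z₂ = -5.100000 − 5.210000·(-5.100000 − (-2.900000)) / (5.210000 − (-3.590000)) = -5.100000 − (-11.462000)/(8.800000) = -3.797500

-3.7975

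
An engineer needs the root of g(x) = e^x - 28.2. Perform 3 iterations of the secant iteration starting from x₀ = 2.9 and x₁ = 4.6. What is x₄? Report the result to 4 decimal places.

g(2.9) = -10.025855, g(4.6) = 71.284316
x₂ = 4.600000 − 71.284316·(4.600000 − 2.900000) / (71.284316 − (-10.025855)) = 4.600000 − (121.183337)/(81.310170) = 3.109616
g(3.109616) = -5.787553
x₃ = 3.109616 − (-5.787553)·(3.109616 − 4.600000) / (-5.787553 − 71.284316) = 3.109616 − (8.625673)/(-77.071868) = 3.221534
g(3.221534) = -3.133463
x₄ = 3.221534 − (-3.133463)·(3.221534 − 3.109616) / (-3.133463 − (-5.787553)) = 3.221534 − (-0.350689)/(2.654089) = 3.353665

3.3537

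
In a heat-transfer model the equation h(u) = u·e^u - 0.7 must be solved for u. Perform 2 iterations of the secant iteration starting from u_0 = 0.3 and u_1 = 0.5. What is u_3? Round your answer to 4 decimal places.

0.4472

h(0.3) = -0.295042, h(0.5) = 0.124361
u_2 = 0.500000 − 0.124361·(0.500000 − 0.300000) / (0.124361 − (-0.295042)) = 0.500000 − (0.024872)/(0.419403) = 0.440696
h(0.440696) = -0.015251
u_3 = 0.440696 − (-0.015251)·(0.440696 − 0.500000) / (-0.015251 − 0.124361) = 0.440696 − (0.000904)/(-0.139612) = 0.447175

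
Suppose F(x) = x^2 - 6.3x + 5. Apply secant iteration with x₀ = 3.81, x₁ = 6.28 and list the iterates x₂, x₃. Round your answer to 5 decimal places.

4.99388, 5.30000

F(3.81) = -4.4869000, F(6.28) = 4.8744000
x₂ = 6.2800000 − 4.8744000·(6.2800000 − 3.8100000) / (4.8744000 − (-4.4869000)) = 6.2800000 − (12.0397680)/(9.3613000) = 4.9938786
F(4.9938786) = -1.5226116
x₃ = 4.9938786 − (-1.5226116)·(4.9938786 − 6.2800000) / (-1.5226116 − 4.8744000) = 4.9938786 − (1.9582633)/(-6.3970116) = 5.3000002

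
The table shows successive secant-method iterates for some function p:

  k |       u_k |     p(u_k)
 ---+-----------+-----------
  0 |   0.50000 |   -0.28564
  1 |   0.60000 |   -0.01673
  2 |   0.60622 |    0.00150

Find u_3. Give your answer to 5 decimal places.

u_3 = 0.60622 − 0.00150·(0.60622 − 0.60000) / (0.00150 − (-0.01673))
   = 0.60622 − (0.0000093)/(0.0182300) = 0.6057082

0.60571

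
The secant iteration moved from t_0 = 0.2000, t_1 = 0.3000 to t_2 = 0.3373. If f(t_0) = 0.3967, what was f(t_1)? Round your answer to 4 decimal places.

The secant line through (0.2000, 0.3967) and (0.3000, f(t_1)) crosses zero at t_2 = 0.3373.
So (0.2000, 0.3967), (0.3000, f(t_1)), (0.3373, 0) are collinear:
f(t_1) = 0.3967 · (0.3000 − 0.3373) / (0.2000 − 0.3373) = 0.3967 · (-0.037300)/(-0.137300) = 0.107771

0.1078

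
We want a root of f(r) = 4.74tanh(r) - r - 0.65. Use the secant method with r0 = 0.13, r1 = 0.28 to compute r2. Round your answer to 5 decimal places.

f(0.13) = -0.1672480, f(0.28) = 0.3635701
r2 = 0.2800000 − 0.3635701·(0.2800000 − 0.1300000) / (0.3635701 − (-0.1672480)) = 0.2800000 − (0.0545355)/(0.5308180) = 0.1772614

0.17726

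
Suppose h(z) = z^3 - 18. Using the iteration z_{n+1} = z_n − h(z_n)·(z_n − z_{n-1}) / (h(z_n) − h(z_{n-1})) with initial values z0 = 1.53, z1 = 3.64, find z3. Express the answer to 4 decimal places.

2.4858

h(1.53) = -14.418423, h(3.64) = 30.228544
z2 = 3.640000 − 30.228544·(3.640000 − 1.530000) / (30.228544 − (-14.418423)) = 3.640000 − (63.782228)/(44.646967) = 2.211410
h(2.211410) = -7.185472
z3 = 2.211410 − (-7.185472)·(2.211410 − 3.640000) / (-7.185472 − 30.228544) = 2.211410 − (10.265096)/(-37.414016) = 2.485775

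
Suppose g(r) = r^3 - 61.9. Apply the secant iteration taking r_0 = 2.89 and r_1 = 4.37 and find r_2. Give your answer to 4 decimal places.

g(2.89) = -37.762431, g(4.37) = 21.553453
r_2 = 4.370000 − 21.553453·(4.370000 − 2.890000) / (21.553453 − (-37.762431)) = 4.370000 − (31.899110)/(59.315884) = 3.832216

3.8322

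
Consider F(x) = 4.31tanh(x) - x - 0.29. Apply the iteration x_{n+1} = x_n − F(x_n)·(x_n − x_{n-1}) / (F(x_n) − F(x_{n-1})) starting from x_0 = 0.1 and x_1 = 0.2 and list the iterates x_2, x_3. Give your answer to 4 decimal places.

0.0877, 0.0879

F(0.1) = 0.039569, F(0.2) = 0.360688
x_2 = 0.200000 − 0.360688·(0.200000 − 0.100000) / (0.360688 − 0.039569) = 0.200000 − (0.036069)/(0.321119) = 0.087678
F(0.087678) = -0.000752
x_3 = 0.087678 − (-0.000752)·(0.087678 − 0.200000) / (-0.000752 − 0.360688) = 0.087678 − (0.000084)/(-0.361440) = 0.087911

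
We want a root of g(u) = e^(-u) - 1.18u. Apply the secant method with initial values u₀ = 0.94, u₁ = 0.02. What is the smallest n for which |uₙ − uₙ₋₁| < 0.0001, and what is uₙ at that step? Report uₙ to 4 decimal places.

g(0.94) = -0.718572, g(0.02) = 0.956599
u₂ = 0.020000 − 0.956599·(-0.920000)/(1.675171) = 0.545362;  |Δ| = 0.525362
g(0.545362) = -0.063895
u₃ = 0.545362 − (-0.063895)·(0.525362)/(-1.020494) = 0.512468;  |Δ| = 0.032894
g(0.512468) = -0.005697
u₄ = 0.512468 − (-0.005697)·(-0.032894)/(0.058198) = 0.509248;  |Δ| = 0.003220
g(0.509248) = 0.000034
u₅ = 0.509248 − 0.000034·(-0.003220)/(0.005731) = 0.509267;  |Δ| = 0.000019
|u₅ − u₄| = 0.000019 < 0.0001

n = 5, uₙ = 0.5093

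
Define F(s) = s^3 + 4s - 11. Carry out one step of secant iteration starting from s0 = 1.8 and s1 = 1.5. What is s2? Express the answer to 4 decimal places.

1.6333

F(1.8) = 2.032000, F(1.5) = -1.625000
s2 = 1.500000 − (-1.625000)·(1.500000 − 1.800000) / (-1.625000 − 2.032000) = 1.500000 − (0.487500)/(-3.657000) = 1.633306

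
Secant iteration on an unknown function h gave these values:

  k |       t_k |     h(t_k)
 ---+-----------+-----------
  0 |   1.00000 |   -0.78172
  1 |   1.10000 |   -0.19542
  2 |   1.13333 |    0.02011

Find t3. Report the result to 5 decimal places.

t3 = 1.13333 − 0.02011·(1.13333 − 1.10000) / (0.02011 − (-0.19542))
   = 1.13333 − (0.0006703)/(0.2155300) = 1.1302201

1.13022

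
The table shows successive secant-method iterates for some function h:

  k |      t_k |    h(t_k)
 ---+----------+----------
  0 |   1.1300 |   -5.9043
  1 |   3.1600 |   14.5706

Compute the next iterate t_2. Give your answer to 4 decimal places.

t_2 = 3.1600 − 14.5706·(3.1600 − 1.1300) / (14.5706 − (-5.9043))
   = 3.1600 − (29.578318)/(20.474900) = 1.715386

1.7154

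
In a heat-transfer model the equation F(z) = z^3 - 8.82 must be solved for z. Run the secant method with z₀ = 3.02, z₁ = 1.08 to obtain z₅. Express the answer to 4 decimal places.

F(3.02) = 18.723608, F(1.08) = -7.560288
z₂ = 1.080000 − (-7.560288)·(1.080000 − 3.020000) / (-7.560288 − 18.723608) = 1.080000 − (14.666959)/(-26.283896) = 1.638021
F(1.638021) = -4.425007
z₃ = 1.638021 − (-4.425007)·(1.638021 − 1.080000) / (-4.425007 − (-7.560288)) = 1.638021 − (-2.469246)/(3.135281) = 2.425588
F(2.425588) = 5.450897
z₄ = 2.425588 − 5.450897·(2.425588 − 1.638021) / (5.450897 − (-4.425007)) = 2.425588 − (4.292950)/(9.875905) = 1.990899
F(1.990899) = -0.928716
z₅ = 1.990899 − (-0.928716)·(1.990899 − 2.425588) / (-0.928716 − 5.450897) = 1.990899 − (0.403703)/(-6.379613) = 2.054179

2.0542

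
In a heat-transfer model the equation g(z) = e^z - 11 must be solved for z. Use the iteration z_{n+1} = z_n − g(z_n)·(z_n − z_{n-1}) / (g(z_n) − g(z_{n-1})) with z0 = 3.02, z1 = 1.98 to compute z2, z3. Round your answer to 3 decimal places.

2.275, 2.426

g(3.02) = 9.49129, g(1.98) = -3.75726
z2 = 1.98000 − (-3.75726)·(1.98000 − 3.02000) / (-3.75726 − 9.49129) = 1.98000 − (3.90755)/(-13.24855) = 2.27494
g(2.27494) = -1.27265
z3 = 2.27494 − (-1.27265)·(2.27494 − 1.98000) / (-1.27265 − (-3.75726)) = 2.27494 − (-0.37536)/(2.48461) = 2.42601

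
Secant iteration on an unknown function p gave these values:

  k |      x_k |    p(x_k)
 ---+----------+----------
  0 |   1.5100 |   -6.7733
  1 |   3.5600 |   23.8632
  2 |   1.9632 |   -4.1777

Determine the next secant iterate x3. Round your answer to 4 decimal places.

x3 = 1.9632 − (-4.1777)·(1.9632 − 3.5600) / (-4.1777 − 23.8632)
   = 1.9632 − (6.670951)/(-28.040900) = 2.201101

2.2011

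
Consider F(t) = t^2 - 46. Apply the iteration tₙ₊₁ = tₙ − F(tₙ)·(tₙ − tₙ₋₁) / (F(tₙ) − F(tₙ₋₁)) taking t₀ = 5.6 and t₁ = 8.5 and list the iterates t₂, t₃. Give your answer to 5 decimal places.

F(5.6) = -14.6400000, F(8.5) = 26.2500000
t₂ = 8.5000000 − 26.2500000·(8.5000000 − 5.6000000) / (26.2500000 − (-14.6400000)) = 8.5000000 − (76.1250000)/(40.8900000) = 6.6382979
F(6.6382979) = -1.9330014
t₃ = 6.6382979 − (-1.9330014)·(6.6382979 − 8.5000000) / (-1.9330014 − 26.2500000) = 6.6382979 − (3.5986727)/(-28.1830014) = 6.7659874

6.63830, 6.76599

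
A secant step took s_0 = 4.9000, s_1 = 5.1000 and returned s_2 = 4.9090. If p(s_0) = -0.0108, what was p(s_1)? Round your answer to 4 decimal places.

The secant line through (4.9000, -0.0108) and (5.1000, p(s_1)) crosses zero at s_2 = 4.9090.
So (4.9000, -0.0108), (5.1000, p(s_1)), (4.9090, 0) are collinear:
p(s_1) = -0.0108 · (5.1000 − 4.9090) / (4.9000 − 4.9090) = -0.0108 · (0.191000)/(-0.009000) = 0.229200

0.2292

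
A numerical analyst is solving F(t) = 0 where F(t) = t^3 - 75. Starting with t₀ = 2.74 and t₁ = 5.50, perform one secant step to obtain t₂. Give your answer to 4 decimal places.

3.7703

F(2.74) = -54.429176, F(5.50) = 91.375000
t₂ = 5.500000 − 91.375000·(5.500000 − 2.740000) / (91.375000 − (-54.429176)) = 5.500000 − (252.195000)/(145.804176) = 3.770317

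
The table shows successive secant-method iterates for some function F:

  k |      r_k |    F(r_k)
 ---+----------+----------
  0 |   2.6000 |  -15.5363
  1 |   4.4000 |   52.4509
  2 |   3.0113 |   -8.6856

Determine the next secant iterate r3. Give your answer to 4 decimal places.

r3 = 3.0113 − (-8.6856)·(3.0113 − 4.4000) / (-8.6856 − 52.4509)
   = 3.0113 − (12.061693)/(-61.136500) = 3.208591

3.2086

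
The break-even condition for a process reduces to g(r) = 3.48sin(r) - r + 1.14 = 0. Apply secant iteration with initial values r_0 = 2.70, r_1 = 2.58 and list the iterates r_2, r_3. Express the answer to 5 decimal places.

g(2.70) = -0.0727180, g(2.58) = 0.4132215
r_2 = 2.5800000 − 0.4132215·(2.5800000 − 2.7000000) / (0.4132215 − (-0.0727180)) = 2.5800000 − (-0.0495866)/(0.4859395) = 2.6820427
g(2.6820427) = 0.0014932
r_3 = 2.6820427 − 0.0014932·(2.6820427 − 2.5800000) / (0.0014932 − 0.4132215) = 2.6820427 − (0.0001524)/(-0.4117283) = 2.6824128

2.68204, 2.68241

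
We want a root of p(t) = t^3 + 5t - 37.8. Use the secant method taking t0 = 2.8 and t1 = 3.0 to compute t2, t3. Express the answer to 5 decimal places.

p(2.8) = -1.8480000, p(3.0) = 4.2000000
t2 = 3.0000000 − 4.2000000·(3.0000000 − 2.8000000) / (4.2000000 − (-1.8480000)) = 3.0000000 − (0.8400000)/(6.0480000) = 2.8611111
p(2.8611111) = -0.0735125
t3 = 2.8611111 − (-0.0735125)·(2.8611111 − 3.0000000) / (-0.0735125 − 4.2000000) = 2.8611111 − (0.0102101)/(-4.2735125) = 2.8635003

2.86111, 2.86350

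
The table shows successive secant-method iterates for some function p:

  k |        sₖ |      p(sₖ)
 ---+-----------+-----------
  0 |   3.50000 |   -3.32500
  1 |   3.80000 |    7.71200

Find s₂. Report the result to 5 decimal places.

s₂ = 3.80000 − 7.71200·(3.80000 − 3.50000) / (7.71200 − (-3.32500))
   = 3.80000 − (2.3136000)/(11.0370000) = 3.5903778

3.59038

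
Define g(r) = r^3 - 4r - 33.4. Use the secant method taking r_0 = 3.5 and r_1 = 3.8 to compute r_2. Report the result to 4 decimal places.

g(3.5) = -4.525000, g(3.8) = 6.272000
r_2 = 3.800000 − 6.272000·(3.800000 − 3.500000) / (6.272000 − (-4.525000)) = 3.800000 − (1.881600)/(10.797000) = 3.625729

3.6257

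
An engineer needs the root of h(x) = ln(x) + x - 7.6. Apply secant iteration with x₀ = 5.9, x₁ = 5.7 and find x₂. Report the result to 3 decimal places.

5.836

h(5.9) = 0.07495, h(5.7) = -0.15953
x₂ = 5.70000 − (-0.15953)·(5.70000 − 5.90000) / (-0.15953 − 0.07495) = 5.70000 − (0.03191)/(-0.23449) = 5.83607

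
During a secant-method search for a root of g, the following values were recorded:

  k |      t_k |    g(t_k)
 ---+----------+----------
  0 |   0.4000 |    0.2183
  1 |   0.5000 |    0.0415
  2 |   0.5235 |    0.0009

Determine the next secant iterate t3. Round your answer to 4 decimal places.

0.5240

t3 = 0.5235 − 0.0009·(0.5235 − 0.5000) / (0.0009 − 0.0415)
   = 0.5235 − (0.000021)/(-0.040600) = 0.524021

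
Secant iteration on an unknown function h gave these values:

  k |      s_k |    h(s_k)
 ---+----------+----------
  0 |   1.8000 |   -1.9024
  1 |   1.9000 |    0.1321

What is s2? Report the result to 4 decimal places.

1.8935

s2 = 1.9000 − 0.1321·(1.9000 − 1.8000) / (0.1321 − (-1.9024))
   = 1.9000 − (0.013210)/(2.034500) = 1.893507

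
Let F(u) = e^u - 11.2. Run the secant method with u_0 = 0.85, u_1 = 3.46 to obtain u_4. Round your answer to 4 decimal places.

2.5900

F(0.85) = -8.860353, F(3.46) = 20.616977
u_2 = 3.460000 − 20.616977·(3.460000 − 0.850000) / (20.616977 − (-8.860353)) = 3.460000 − (53.810309)/(29.477330) = 1.634519
F(1.634519) = -6.073009
u_3 = 1.634519 − (-6.073009)·(1.634519 − 3.460000) / (-6.073009 − 20.616977) = 1.634519 − (11.086164)/(-26.689986) = 2.049887
F(2.049887) = -3.432978
u_4 = 2.049887 − (-3.432978)·(2.049887 − 1.634519) / (-3.432978 − (-6.073009)) = 2.049887 − (-1.425949)/(2.640031) = 2.590013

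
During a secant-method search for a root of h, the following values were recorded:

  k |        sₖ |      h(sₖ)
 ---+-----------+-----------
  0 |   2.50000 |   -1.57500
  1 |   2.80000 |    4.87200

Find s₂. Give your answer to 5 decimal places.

2.57329

s₂ = 2.80000 − 4.87200·(2.80000 − 2.50000) / (4.87200 − (-1.57500))
   = 2.80000 − (1.4616000)/(6.4470000) = 2.5732899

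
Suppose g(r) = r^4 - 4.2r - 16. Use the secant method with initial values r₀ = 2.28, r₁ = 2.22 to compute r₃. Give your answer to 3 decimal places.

2.246

g(2.28) = 1.44736, g(2.22) = -1.03487
r₂ = 2.22000 − (-1.03487)·(2.22000 − 2.28000) / (-1.03487 − 1.44736) = 2.22000 − (0.06209)/(-2.48224) = 2.24501
g(2.24501) = -0.02654
r₃ = 2.24501 − (-0.02654)·(2.24501 − 2.22000) / (-0.02654 − (-1.03487)) = 2.24501 − (-0.00066)/(1.00833) = 2.24567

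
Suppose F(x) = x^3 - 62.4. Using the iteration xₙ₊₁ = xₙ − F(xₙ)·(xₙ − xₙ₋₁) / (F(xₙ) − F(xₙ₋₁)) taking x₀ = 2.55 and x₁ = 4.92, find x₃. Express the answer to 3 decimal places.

3.889

F(2.55) = -45.81862, F(4.92) = 56.69549
x₂ = 4.92000 − 56.69549·(4.92000 − 2.55000) / (56.69549 − (-45.81862)) = 4.92000 − (134.36831)/(102.51411) = 3.60927
F(3.60927) = -15.38265
x₃ = 3.60927 − (-15.38265)·(3.60927 − 4.92000) / (-15.38265 − 56.69549) = 3.60927 − (20.16249)/(-72.07814) = 3.88900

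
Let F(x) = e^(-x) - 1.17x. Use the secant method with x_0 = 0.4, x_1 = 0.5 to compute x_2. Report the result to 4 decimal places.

F(0.4) = 0.202320, F(0.5) = 0.021531
x_2 = 0.500000 − 0.021531·(0.500000 − 0.400000) / (0.021531 − 0.202320) = 0.500000 − (0.002153)/(-0.180789) = 0.511909

0.5119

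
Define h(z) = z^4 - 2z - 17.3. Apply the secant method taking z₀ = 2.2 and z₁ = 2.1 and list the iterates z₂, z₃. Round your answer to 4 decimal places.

h(2.2) = 1.725600, h(2.1) = -2.051900
z₂ = 2.100000 − (-2.051900)·(2.100000 − 2.200000) / (-2.051900 − 1.725600) = 2.100000 − (0.205190)/(-3.777500) = 2.154319
h(2.154319) = -0.068919
z₃ = 2.154319 − (-0.068919)·(2.154319 − 2.100000) / (-0.068919 − (-2.051900)) = 2.154319 − (-0.003744)/(1.982981) = 2.156207

2.1543, 2.1562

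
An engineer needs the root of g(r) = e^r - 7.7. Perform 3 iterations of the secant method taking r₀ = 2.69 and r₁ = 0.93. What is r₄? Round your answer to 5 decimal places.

g(2.69) = 7.0316759, g(0.93) = -5.1654908
r₂ = 0.9300000 − (-5.1654908)·(0.9300000 − 2.6900000) / (-5.1654908 − 7.0316759) = 0.9300000 − (9.0912638)/(-12.1971667) = 1.6753587
g(1.6753587) = -2.3592897
r₃ = 1.6753587 − (-2.3592897)·(1.6753587 − 0.9300000) / (-2.3592897 − (-5.1654908)) = 1.6753587 − (-1.7585170)/(2.8062011) = 2.3020126
g(2.3020126) = 2.2942768
r₄ = 2.3020126 − 2.2942768·(2.3020126 − 1.6753587) / (2.2942768 − (-2.3592897)) = 2.3020126 − (1.4377176)/(4.6535665) = 1.9930630

1.99306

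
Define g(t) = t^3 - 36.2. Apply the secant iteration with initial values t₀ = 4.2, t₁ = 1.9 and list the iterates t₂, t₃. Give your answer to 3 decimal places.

g(4.2) = 37.88800, g(1.9) = -29.34100
t₂ = 1.90000 − (-29.34100)·(1.90000 − 4.20000) / (-29.34100 − 37.88800) = 1.90000 − (67.48430)/(-67.22900) = 2.90380
g(2.90380) = -11.71506
t₃ = 2.90380 − (-11.71506)·(2.90380 − 1.90000) / (-11.71506 − (-29.34100)) = 2.90380 − (-11.75955)/(17.62594) = 3.57097

2.904, 3.571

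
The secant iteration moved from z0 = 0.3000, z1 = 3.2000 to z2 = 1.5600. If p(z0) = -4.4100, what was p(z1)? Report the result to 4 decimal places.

5.7400

The secant line through (0.3000, -4.4100) and (3.2000, p(z1)) crosses zero at z2 = 1.5600.
So (0.3000, -4.4100), (3.2000, p(z1)), (1.5600, 0) are collinear:
p(z1) = -4.4100 · (3.2000 − 1.5600) / (0.3000 − 1.5600) = -4.4100 · (1.640000)/(-1.260000) = 5.740000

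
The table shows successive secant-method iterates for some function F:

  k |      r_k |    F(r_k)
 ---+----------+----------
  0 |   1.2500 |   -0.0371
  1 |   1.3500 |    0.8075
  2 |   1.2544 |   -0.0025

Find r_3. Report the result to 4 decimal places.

1.2547

r_3 = 1.2544 − (-0.0025)·(1.2544 − 1.3500) / (-0.0025 − 0.8075)
   = 1.2544 − (0.000239)/(-0.810000) = 1.254695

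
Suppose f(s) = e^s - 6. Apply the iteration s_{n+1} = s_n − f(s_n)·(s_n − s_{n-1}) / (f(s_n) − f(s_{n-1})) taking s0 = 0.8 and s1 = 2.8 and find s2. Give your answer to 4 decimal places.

1.3309

f(0.8) = -3.774459, f(2.8) = 10.444647
s2 = 2.800000 − 10.444647·(2.800000 − 0.800000) / (10.444647 − (-3.774459)) = 2.800000 − (20.889294)/(14.219106) = 1.330900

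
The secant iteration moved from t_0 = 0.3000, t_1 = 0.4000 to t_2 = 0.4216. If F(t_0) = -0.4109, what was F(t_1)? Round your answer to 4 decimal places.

The secant line through (0.3000, -0.4109) and (0.4000, F(t_1)) crosses zero at t_2 = 0.4216.
So (0.3000, -0.4109), (0.4000, F(t_1)), (0.4216, 0) are collinear:
F(t_1) = -0.4109 · (0.4000 − 0.4216) / (0.3000 − 0.4216) = -0.4109 · (-0.021600)/(-0.121600) = -0.072989

-0.0730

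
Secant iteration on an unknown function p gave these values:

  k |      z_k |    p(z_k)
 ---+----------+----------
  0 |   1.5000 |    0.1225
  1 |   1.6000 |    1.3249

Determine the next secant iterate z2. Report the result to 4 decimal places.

1.4898

z2 = 1.6000 − 1.3249·(1.6000 − 1.5000) / (1.3249 − 0.1225)
   = 1.6000 − (0.132490)/(1.202400) = 1.489812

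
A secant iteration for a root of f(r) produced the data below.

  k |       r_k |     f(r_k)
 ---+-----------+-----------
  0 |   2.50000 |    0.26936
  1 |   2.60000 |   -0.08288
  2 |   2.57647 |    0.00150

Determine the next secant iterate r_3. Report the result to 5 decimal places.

2.57689

r_3 = 2.57647 − 0.00150·(2.57647 − 2.60000) / (0.00150 − (-0.08288))
   = 2.57647 − (-0.0000353)/(0.0843800) = 2.5768883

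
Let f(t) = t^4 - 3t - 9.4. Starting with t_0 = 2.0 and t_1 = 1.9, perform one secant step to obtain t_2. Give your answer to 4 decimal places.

1.9775

f(2.0) = 0.600000, f(1.9) = -2.067900
t_2 = 1.900000 − (-2.067900)·(1.900000 − 2.000000) / (-2.067900 − 0.600000) = 1.900000 − (0.206790)/(-2.667900) = 1.977510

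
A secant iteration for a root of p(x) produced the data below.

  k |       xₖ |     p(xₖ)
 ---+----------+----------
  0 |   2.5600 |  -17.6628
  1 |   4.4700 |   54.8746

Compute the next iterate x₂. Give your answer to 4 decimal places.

x₂ = 4.4700 − 54.8746·(4.4700 − 2.5600) / (54.8746 − (-17.6628))
   = 4.4700 − (104.810486)/(72.537400) = 3.025084

3.0251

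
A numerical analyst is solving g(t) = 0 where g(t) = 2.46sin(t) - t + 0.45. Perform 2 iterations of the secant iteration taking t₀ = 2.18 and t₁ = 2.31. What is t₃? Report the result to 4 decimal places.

2.2941

g(2.18) = 0.287456, g(2.31) = -0.042047
t₂ = 2.310000 − (-0.042047)·(2.310000 − 2.180000) / (-0.042047 − 0.287456) = 2.310000 − (-0.005466)/(-0.329503) = 2.293411
g(2.293411) = 0.001783
t₃ = 2.293411 − 0.001783·(2.293411 − 2.310000) / (0.001783 − (-0.042047)) = 2.293411 − (-0.000030)/(0.043830) = 2.294086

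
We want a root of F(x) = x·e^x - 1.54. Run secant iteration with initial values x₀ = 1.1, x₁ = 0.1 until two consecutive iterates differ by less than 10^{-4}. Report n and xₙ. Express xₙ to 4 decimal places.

F(1.1) = 1.764583, F(0.1) = -1.429483
x₂ = 0.100000 − (-1.429483)·(-1.000000)/(-3.194066) = 0.547543;  |Δ| = 0.447543
F(0.547543) = -0.593297
x₃ = 0.547543 − (-0.593297)·(0.447543)/(0.836186) = 0.865088;  |Δ| = 0.317545
F(0.865088) = 0.514770
x₄ = 0.865088 − 0.514770·(0.317545)/(1.108068) = 0.717568;  |Δ| = 0.147520
F(0.717568) = -0.069387
x₅ = 0.717568 − (-0.069387)·(-0.147520)/(-0.584157) = 0.735090;  |Δ| = 0.017523
F(0.735090) = -0.006844
x₆ = 0.735090 − (-0.006844)·(0.017523)/(0.062542) = 0.737008;  |Δ| = 0.001918
F(0.737008) = 0.000106
x₇ = 0.737008 − 0.000106·(0.001918)/(0.006950) = 0.736979;  |Δ| = 0.000029
|x₇ − x₆| = 0.000029 < 10^{-4}

n = 7, xₙ = 0.7370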